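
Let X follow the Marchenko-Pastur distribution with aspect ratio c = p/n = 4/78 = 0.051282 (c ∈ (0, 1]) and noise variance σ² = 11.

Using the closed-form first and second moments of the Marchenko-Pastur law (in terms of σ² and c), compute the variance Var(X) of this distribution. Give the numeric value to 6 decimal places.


Recall the MP moments m_1 = E[X] = σ² and m_2 = E[X²] = σ⁴ (1 + c).
m_1 = E[X] = σ² = 11, so m_1² = 121.
m_2 = E[X²] = σ⁴ (1 + c) = 121 · (1 + 0.051282) = 121 · 1.051282 = 127.205128.
(Note m_2 − m_1² simplifies to c · σ⁴ = 0.051282 · 121.)

Var(X) = m_2 − m_1² = 127.205128 − 121 = 6.205128.


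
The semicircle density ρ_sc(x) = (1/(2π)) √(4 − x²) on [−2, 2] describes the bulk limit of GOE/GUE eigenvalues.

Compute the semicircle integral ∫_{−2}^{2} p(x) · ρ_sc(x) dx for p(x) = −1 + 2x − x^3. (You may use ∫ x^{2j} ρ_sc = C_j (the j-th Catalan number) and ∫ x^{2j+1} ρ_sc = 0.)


Write p(x) = Σ a_i x^i, split into monomials and integrate each against ρ_sc separately.
Using ∫ x^{2j} ρ_sc = C_j = (1/(j+1)) C(2j, j) (Catalan numbers) and ∫ x^{2j+1} ρ_sc = 0 (odd monomials vanish by symmetry):
  i = 0 (even): a_0 · C_{0} = -1 · 1 = -1
  i = 1 (odd): ∫ x^1 ρ_sc = 0 (vanishes)
  i = 3 (odd): ∫ x^3 ρ_sc = 0 (vanishes)

Summing the contributions: ∫_{−2}^{2} p(x) ρ_sc(x) dx = -1.


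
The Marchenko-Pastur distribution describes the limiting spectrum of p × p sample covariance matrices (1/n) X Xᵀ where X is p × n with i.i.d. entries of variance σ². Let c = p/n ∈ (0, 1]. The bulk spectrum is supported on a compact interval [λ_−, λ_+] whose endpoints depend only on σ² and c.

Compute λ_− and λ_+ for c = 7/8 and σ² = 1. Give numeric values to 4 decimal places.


c = 7/8 = 0.875000; √c = 0.935414.
λ_− = σ² (1 − √c)² = 1 · (1 − 0.935414)² = 1 · (0.064586)² = 0.004171.
λ_+ = σ² (1 + √c)² = 1 · (1 + 0.935414)² = 1 · (1.935414)² = 3.745829.

Rounded to 4 decimal places: λ_− ≈ 0.0042, λ_+ ≈ 3.7458.


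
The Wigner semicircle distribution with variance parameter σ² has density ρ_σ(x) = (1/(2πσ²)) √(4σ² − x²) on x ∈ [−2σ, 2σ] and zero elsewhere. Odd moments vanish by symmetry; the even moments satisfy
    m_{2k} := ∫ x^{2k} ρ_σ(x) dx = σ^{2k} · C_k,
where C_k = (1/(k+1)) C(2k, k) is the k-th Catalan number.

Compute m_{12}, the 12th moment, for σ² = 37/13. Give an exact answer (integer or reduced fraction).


By the scaled semicircle moment identity, m_{2k} = σ^{2k} · C_k with k = 6.
C_6 = (1/(k+1)) · C(2k, k) = (1/7) · C(12, 6) = (1/7) · 924 = 132.
σ^{2k} = (σ²)^k = (37/13)^6 = 2565726409/4826809.

Therefore m_{12} = σ^{12} · C_6 = (2565726409/4826809) · 132 = 338675885988/4826809.


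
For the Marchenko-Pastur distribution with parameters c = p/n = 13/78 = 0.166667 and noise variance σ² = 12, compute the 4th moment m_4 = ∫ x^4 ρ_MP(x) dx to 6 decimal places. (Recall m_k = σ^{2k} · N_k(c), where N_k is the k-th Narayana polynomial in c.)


E[X⁴] = σ⁸ (1 + 6c + 6c² + c³) (fourth MP moment). With σ² = 12 (so σ⁸ = 20736) and c = 13/78 = 0.166667: E[X⁴] = 20736 · (1 + 6·0.166667 + 6·(0.166667)² + (0.166667)³) = 20736 · 2.171296.

So E[X^4] = 45024.000000.


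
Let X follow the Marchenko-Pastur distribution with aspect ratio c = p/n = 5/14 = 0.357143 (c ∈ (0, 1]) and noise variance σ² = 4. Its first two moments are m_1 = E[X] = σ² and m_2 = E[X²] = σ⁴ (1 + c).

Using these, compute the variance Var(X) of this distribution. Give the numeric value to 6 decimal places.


m_1 = E[X] = σ² = 4, so m_1² = 16.
m_2 = E[X²] = σ⁴ (1 + c) = 16 · (1 + 0.357143) = 16 · 1.357143 = 21.714286.
(Note m_2 − m_1² simplifies to c · σ⁴ = 0.357143 · 16.)

Var(X) = m_2 − m_1² = 21.714286 − 16 = 5.714286.


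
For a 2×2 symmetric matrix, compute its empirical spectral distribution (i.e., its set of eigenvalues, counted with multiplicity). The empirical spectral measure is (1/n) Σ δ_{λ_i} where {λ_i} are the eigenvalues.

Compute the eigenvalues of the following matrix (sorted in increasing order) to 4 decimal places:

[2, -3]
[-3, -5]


Since M is real symmetric, both eigenvalues are real; they are the roots of det(λI − M) = λ² − (tr M) λ + det M.
tr M = 2 + (-5) = -3.
det M = 2·(-5) − (-3)² = -10 − 9 = -19.
Characteristic polynomial: λ² + 3λ − 19 = 0.
Discriminant Δ = (tr M)² − 4·det M = 9 − (-76) = 85; √Δ = 9.219544.
λ = (tr M ± √Δ)/2 = (-3 ± 9.219544)/2, giving (tr M − √Δ)/2 = -6.1098 and (tr M + √Δ)/2 = 3.1098.

Eigenvalues sorted in increasing order: [-6.1098, 3.1098].


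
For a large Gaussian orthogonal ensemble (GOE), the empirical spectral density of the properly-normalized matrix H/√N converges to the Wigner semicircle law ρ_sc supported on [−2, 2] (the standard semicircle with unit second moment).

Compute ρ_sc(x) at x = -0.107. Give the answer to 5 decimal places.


ρ_sc(x) = (1/(2π)) √(4 − x²). With x = -0.107:
  4 − x² = 4 − (-0.107)² = 4 − 0.011449 = 3.988551.
  √(4 − x²) = 1.997136.
  1/(2π) = 0.159155.
  ρ_sc(-0.107) = 0.159155 · 1.997136 = 0.317854.

Rounded to 5 decimal places: ρ_sc(-0.107) ≈ 0.31785.


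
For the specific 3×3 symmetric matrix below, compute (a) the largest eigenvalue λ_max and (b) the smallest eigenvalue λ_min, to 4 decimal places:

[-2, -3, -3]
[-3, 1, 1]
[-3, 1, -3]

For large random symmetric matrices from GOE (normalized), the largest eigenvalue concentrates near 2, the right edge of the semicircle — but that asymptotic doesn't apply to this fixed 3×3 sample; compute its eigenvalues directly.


Since M is real symmetric, all three eigenvalues are real; they are the roots of det(λI − M) = λ³ − (tr M) λ² + s λ − det M, where s is the sum of the principal 2×2 minors.
tr M = -2 + 1 + (-3) = -4.
s = ((-2)·1 − (-3)²) + ((-2)·(-3) − (-3)²) + (1·(-3) − 1²) = -11 + (-3) + (-4) = -18.
det M (expand along row 1) = (-2)·(-4) − (-3)·12 + (-3)·0 = 44.
Characteristic polynomial: λ³ + 4λ² − 18λ − 44 = 0.
Substitute λ = y + (tr M)/3 = y − 1.333333 to remove the quadratic term: y³ + p·y + q = 0 with p = s − (tr M)²/3 = -23.333333 and q = −2(tr M)³/27 + (tr M)·s/3 − det M = -15.259259.
Three real roots ⇒ use the trigonometric (Viète) form: r = 2√(−p/3) = 5.577734, φ = arccos(3q/(p·r)) = arccos(0.351739) = 1.211368 rad.
y_k = r·cos(φ/3 − 2πk/3) for k = 0, 1, 2 gives y = 5.129165, -0.666667, -4.462498.
λ_k = y_k − 1.333333 gives λ = 3.7958, -2.0000, -5.7958 (check: the sum is -4.0000 = tr M).

Hence λ_max = 3.7958 and λ_min = -5.7958.


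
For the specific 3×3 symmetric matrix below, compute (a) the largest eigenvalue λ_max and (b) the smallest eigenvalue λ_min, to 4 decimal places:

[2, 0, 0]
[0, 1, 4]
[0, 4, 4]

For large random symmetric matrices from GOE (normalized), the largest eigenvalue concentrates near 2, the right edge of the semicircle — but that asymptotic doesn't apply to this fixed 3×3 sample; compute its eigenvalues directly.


Since M is real symmetric, all three eigenvalues are real; they are the roots of det(λI − M) = λ³ − (tr M) λ² + s λ − det M, where s is the sum of the principal 2×2 minors.
tr M = 2 + 1 + 4 = 7.
s = (2·1 − 0²) + (2·4 − 0²) + (1·4 − 4²) = 2 + 8 + (-12) = -2.
det M (expand along row 1) = 2·(-12) − 0·0 + 0·0 = -24.
Characteristic polynomial: λ³ − 7λ² − 2λ + 24 = 0.
Substitute λ = y + (tr M)/3 = y + 2.333333 to remove the quadratic term: y³ + p·y + q = 0 with p = s − (tr M)²/3 = -18.333333 and q = −2(tr M)³/27 + (tr M)·s/3 − det M = -6.074074.
Three real roots ⇒ use the trigonometric (Viète) form: r = 2√(−p/3) = 4.944132, φ = arccos(3q/(p·r)) = arccos(0.201034) = 1.368383 rad.
y_k = r·cos(φ/3 − 2πk/3) for k = 0, 1, 2 gives y = 4.438669, -0.333333, -4.105335.
λ_k = y_k + 2.333333 gives λ = 6.7720, 2.0000, -1.7720 (check: the sum is 7.0000 = tr M).

Hence λ_max = 6.7720 and λ_min = -1.7720.


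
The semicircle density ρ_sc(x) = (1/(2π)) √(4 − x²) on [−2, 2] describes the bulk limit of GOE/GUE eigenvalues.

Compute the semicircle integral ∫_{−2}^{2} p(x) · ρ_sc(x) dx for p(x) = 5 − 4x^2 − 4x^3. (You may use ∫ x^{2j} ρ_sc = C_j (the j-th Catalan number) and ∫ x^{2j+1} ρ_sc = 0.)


Write p(x) = Σ a_i x^i, split into monomials and integrate each against ρ_sc separately.
Using ∫ x^{2j} ρ_sc = C_j = (1/(j+1)) C(2j, j) (Catalan numbers) and ∫ x^{2j+1} ρ_sc = 0 (odd monomials vanish by symmetry):
  i = 0 (even): a_0 · C_{0} = 5 · 1 = 5
  i = 2 (even): a_2 · C_{1} = -4 · 1 = -4
  i = 3 (odd): ∫ x^3 ρ_sc = 0 (vanishes)

Summing the contributions: ∫_{−2}^{2} p(x) ρ_sc(x) dx = 5 + (-4) = 1.


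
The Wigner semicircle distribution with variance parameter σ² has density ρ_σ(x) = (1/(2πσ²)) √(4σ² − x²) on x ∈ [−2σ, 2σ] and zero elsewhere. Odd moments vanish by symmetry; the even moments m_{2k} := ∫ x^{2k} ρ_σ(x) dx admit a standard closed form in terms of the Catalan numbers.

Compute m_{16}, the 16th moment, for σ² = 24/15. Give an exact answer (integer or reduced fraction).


By the scaled semicircle moment identity, m_{2k} = σ^{2k} · C_k with k = 8.
C_8 = (1/(k+1)) · C(2k, k) = (1/9) · C(16, 8) = (1/9) · 12870 = 1430.
σ^{2k} = (σ²)^k = (24/15)^8 = 16777216/390625.

Therefore m_{16} = σ^{16} · C_8 = (16777216/390625) · 1430 = 4798283776/78125.


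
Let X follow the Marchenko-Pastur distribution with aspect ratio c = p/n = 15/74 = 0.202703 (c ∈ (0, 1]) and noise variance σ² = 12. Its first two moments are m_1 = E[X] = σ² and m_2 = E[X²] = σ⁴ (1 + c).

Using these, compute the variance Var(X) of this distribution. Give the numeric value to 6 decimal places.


m_1 = E[X] = σ² = 12, so m_1² = 144.
m_2 = E[X²] = σ⁴ (1 + c) = 144 · (1 + 0.202703) = 144 · 1.202703 = 173.189189.
(Note m_2 − m_1² simplifies to c · σ⁴ = 0.202703 · 144.)

Var(X) = m_2 − m_1² = 173.189189 − 144 = 29.189189.


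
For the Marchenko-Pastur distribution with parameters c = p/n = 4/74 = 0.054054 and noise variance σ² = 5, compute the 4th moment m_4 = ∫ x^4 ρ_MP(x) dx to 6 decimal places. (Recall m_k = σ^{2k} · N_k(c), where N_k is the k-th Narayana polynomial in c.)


E[X⁴] = σ⁸ (1 + 6c + 6c² + c³) (fourth MP moment). With σ² = 5 (so σ⁸ = 625) and c = 4/74 = 0.054054: E[X⁴] = 625 · (1 + 6·0.054054 + 6·(0.054054)² + (0.054054)³) = 625 · 1.342013.

So E[X^4] = 838.758316.


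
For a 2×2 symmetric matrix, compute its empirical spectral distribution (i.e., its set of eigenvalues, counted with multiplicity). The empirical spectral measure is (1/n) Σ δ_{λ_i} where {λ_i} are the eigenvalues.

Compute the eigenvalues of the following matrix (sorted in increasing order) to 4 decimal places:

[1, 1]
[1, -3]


Since M is real symmetric, both eigenvalues are real; they are the roots of det(λI − M) = λ² − (tr M) λ + det M.
tr M = 1 + (-3) = -2.
det M = 1·(-3) − 1² = -3 − 1 = -4.
Characteristic polynomial: λ² + 2λ − 4 = 0.
Discriminant Δ = (tr M)² − 4·det M = 4 − (-16) = 20; √Δ = 4.472136.
λ = (tr M ± √Δ)/2 = (-2 ± 4.472136)/2, giving (tr M − √Δ)/2 = -3.2361 and (tr M + √Δ)/2 = 1.2361.

Eigenvalues sorted in increasing order: [-3.2361, 1.2361].


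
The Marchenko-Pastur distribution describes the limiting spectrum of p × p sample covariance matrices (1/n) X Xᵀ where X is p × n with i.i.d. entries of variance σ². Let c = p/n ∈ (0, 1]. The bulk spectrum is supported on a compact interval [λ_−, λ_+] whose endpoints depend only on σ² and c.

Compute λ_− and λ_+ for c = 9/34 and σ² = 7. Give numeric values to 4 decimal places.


c = 9/34 = 0.264706; √c = 0.514496.
λ_− = σ² (1 − √c)² = 7 · (1 − 0.514496)² = 7 · (0.485504)² = 1.650001.
λ_+ = σ² (1 + √c)² = 7 · (1 + 0.514496)² = 7 · (1.514496)² = 16.055882.

Rounded to 4 decimal places: λ_− ≈ 1.6500, λ_+ ≈ 16.0559.


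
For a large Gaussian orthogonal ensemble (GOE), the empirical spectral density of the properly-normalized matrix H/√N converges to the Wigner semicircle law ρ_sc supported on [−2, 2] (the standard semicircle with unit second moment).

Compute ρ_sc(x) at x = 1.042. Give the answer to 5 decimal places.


ρ_sc(x) = (1/(2π)) √(4 − x²). With x = 1.042:
  4 − x² = 4 − (1.042)² = 4 − 1.085764 = 2.914236.
  √(4 − x²) = 1.707113.
  1/(2π) = 0.159155.
  ρ_sc(1.042) = 0.159155 · 1.707113 = 0.271696.

Rounded to 5 decimal places: ρ_sc(1.042) ≈ 0.27170.


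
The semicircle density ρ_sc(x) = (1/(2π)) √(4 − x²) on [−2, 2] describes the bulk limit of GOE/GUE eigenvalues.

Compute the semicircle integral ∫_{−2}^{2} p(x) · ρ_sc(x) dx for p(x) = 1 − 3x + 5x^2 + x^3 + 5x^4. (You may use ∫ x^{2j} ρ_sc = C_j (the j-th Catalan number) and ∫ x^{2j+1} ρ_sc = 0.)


Write p(x) = Σ a_i x^i, split into monomials and integrate each against ρ_sc separately.
Using ∫ x^{2j} ρ_sc = C_j = (1/(j+1)) C(2j, j) (Catalan numbers) and ∫ x^{2j+1} ρ_sc = 0 (odd monomials vanish by symmetry):
  i = 0 (even): a_0 · C_{0} = 1 · 1 = 1
  i = 1 (odd): ∫ x^1 ρ_sc = 0 (vanishes)
  i = 2 (even): a_2 · C_{1} = 5 · 1 = 5
  i = 3 (odd): ∫ x^3 ρ_sc = 0 (vanishes)
  i = 4 (even): a_4 · C_{2} = 5 · 2 = 10

Summing the contributions: ∫_{−2}^{2} p(x) ρ_sc(x) dx = 1 + 5 + 10 = 16.


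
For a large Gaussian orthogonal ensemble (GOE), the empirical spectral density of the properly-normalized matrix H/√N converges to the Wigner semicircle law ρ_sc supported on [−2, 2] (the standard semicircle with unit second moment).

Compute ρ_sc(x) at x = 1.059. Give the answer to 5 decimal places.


ρ_sc(x) = (1/(2π)) √(4 − x²). With x = 1.059:
  4 − x² = 4 − (1.059)² = 4 − 1.121481 = 2.878519.
  √(4 − x²) = 1.696620.
  1/(2π) = 0.159155.
  ρ_sc(1.059) = 0.159155 · 1.696620 = 0.270025.

Rounded to 5 decimal places: ρ_sc(1.059) ≈ 0.27003.


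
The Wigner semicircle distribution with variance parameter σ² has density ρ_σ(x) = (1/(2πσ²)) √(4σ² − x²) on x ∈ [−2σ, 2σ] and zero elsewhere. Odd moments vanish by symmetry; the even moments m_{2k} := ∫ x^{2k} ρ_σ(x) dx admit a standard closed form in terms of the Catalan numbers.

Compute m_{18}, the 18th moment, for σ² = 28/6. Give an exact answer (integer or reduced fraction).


By the scaled semicircle moment identity, m_{2k} = σ^{2k} · C_k with k = 9.
C_9 = (1/(k+1)) · C(2k, k) = (1/10) · C(18, 9) = (1/10) · 48620 = 4862.
σ^{2k} = (σ²)^k = (28/6)^9 = 20661046784/19683.

Therefore m_{18} = σ^{18} · C_9 = (20661046784/19683) · 4862 = 100454009463808/19683.


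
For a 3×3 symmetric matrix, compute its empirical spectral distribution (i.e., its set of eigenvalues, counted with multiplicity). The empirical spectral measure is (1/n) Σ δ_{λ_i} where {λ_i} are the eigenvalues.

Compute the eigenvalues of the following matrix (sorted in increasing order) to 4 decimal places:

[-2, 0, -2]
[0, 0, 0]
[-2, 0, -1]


Since M is real symmetric, all three eigenvalues are real; they are the roots of det(λI − M) = λ³ − (tr M) λ² + s λ − det M, where s is the sum of the principal 2×2 minors.
tr M = -2 + 0 + (-1) = -3.
s = ((-2)·0 − 0²) + ((-2)·(-1) − (-2)²) + (0·(-1) − 0²) = 0 + (-2) + 0 = -2.
det M (expand along row 1) = (-2)·0 − 0·0 + (-2)·0 = 0.
Characteristic polynomial: λ³ + 3λ² − 2λ = 0.
Substitute λ = y + (tr M)/3 = y − 1.000000 to remove the quadratic term: y³ + p·y + q = 0 with p = s − (tr M)²/3 = -5.000000 and q = −2(tr M)³/27 + (tr M)·s/3 − det M = 4.000000.
Three real roots ⇒ use the trigonometric (Viète) form: r = 2√(−p/3) = 2.581989, φ = arccos(3q/(p·r)) = arccos(-0.929516) = 2.763895 rad.
y_k = r·cos(φ/3 − 2πk/3) for k = 0, 1, 2 gives y = 1.561553, 1.000000, -2.561553.
λ_k = y_k − 1.000000 gives λ = 0.5616, 0.0000, -3.5616 (check: the sum is -3.0000 = tr M).

Eigenvalues sorted in increasing order: [-3.5616, 0.0000, 0.5616].


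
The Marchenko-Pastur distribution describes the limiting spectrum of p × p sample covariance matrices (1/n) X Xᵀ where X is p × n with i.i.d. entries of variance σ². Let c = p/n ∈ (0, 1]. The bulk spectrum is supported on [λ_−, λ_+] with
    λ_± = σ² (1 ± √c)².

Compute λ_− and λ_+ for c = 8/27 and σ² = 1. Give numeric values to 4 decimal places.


c = 8/27 = 0.296296; √c = 0.544331.
λ_− = σ² (1 − √c)² = 1 · (1 − 0.544331)² = 1 · (0.455669)² = 0.207634.
λ_+ = σ² (1 + √c)² = 1 · (1 + 0.544331)² = 1 · (1.544331)² = 2.384958.

Rounded to 4 decimal places: λ_− ≈ 0.2076, λ_+ ≈ 2.3850.


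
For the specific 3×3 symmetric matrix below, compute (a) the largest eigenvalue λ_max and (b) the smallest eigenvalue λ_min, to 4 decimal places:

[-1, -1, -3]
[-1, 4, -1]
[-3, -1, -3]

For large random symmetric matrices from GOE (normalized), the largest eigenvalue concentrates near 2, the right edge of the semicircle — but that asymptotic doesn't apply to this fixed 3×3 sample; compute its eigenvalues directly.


Since M is real symmetric, all three eigenvalues are real; they are the roots of det(λI − M) = λ³ − (tr M) λ² + s λ − det M, where s is the sum of the principal 2×2 minors.
tr M = -1 + 4 + (-3) = 0.
s = ((-1)·4 − (-1)²) + ((-1)·(-3) − (-3)²) + (4·(-3) − (-1)²) = -5 + (-6) + (-13) = -24.
det M (expand along row 1) = (-1)·(-13) − (-1)·0 + (-3)·13 = -26.
Characteristic polynomial: λ³ − 24λ + 26 = 0.
Substitute λ = y + (tr M)/3 = y + 0.000000 to remove the quadratic term: y³ + p·y + q = 0 with p = s − (tr M)²/3 = -24.000000 and q = −2(tr M)³/27 + (tr M)·s/3 − det M = 26.000000.
Three real roots ⇒ use the trigonometric (Viète) form: r = 2√(−p/3) = 5.656854, φ = arccos(3q/(p·r)) = arccos(-0.574524) = 2.182819 rad.
y_k = r·cos(φ/3 − 2πk/3) for k = 0, 1, 2 gives y = 4.224361, 1.146053, -5.370413.
λ_k = y_k + 0.000000 gives λ = 4.2244, 1.1461, -5.3704 (check: the sum is 0.0000 = tr M).

Hence λ_max = 4.2244 and λ_min = -5.3704.


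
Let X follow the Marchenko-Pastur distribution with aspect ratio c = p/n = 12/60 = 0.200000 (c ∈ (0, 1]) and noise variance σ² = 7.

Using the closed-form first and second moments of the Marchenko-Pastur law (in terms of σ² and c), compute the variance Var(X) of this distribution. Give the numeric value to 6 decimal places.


Recall the MP moments m_1 = E[X] = σ² and m_2 = E[X²] = σ⁴ (1 + c).
m_1 = E[X] = σ² = 7, so m_1² = 49.
m_2 = E[X²] = σ⁴ (1 + c) = 49 · (1 + 0.200000) = 49 · 1.200000 = 58.800000.
(Note m_2 − m_1² simplifies to c · σ⁴ = 0.200000 · 49.)

Var(X) = m_2 − m_1² = 58.800000 − 49 = 9.800000.


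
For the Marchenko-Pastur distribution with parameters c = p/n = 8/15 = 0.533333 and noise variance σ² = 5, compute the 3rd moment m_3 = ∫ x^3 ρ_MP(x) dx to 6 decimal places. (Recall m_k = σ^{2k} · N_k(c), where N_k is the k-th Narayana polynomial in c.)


E[X³] = σ⁶ (1 + 3c + c²) (third MP moment). With σ² = 5 (so σ⁶ = 125) and c = 8/15 = 0.533333: E[X³] = 125 · (1 + 3·0.533333 + (0.533333)²) = 125 · 2.884444.

So E[X^3] = 360.555556.


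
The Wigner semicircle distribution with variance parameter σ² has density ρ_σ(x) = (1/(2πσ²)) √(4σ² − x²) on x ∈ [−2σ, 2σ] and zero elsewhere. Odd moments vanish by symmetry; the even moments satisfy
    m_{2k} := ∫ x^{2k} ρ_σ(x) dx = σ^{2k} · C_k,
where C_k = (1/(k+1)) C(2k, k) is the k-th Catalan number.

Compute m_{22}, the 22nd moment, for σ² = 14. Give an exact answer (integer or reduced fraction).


By the scaled semicircle moment identity, m_{2k} = σ^{2k} · C_k with k = 11.
C_11 = (1/(k+1)) · C(2k, k) = (1/12) · C(22, 11) = (1/12) · 705432 = 58786.
σ^{2k} = (σ²)^k = (14)^11 = 4049565169664.

Therefore m_{22} = σ^{22} · C_11 = 4049565169664 · 58786 = 238057738063867904.


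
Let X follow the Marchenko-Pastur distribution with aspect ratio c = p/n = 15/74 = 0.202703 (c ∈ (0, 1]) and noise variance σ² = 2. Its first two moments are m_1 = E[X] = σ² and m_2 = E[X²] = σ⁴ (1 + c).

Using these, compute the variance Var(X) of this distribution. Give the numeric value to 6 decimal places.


m_1 = E[X] = σ² = 2, so m_1² = 4.
m_2 = E[X²] = σ⁴ (1 + c) = 4 · (1 + 0.202703) = 4 · 1.202703 = 4.810811.
(Note m_2 − m_1² simplifies to c · σ⁴ = 0.202703 · 4.)

Var(X) = m_2 − m_1² = 4.810811 − 4 = 0.810811.


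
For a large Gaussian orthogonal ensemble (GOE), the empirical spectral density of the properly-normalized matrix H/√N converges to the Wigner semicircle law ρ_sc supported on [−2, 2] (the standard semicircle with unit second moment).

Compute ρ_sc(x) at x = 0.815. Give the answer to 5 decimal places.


ρ_sc(x) = (1/(2π)) √(4 − x²). With x = 0.815:
  4 − x² = 4 − (0.815)² = 4 − 0.664225 = 3.335775.
  √(4 − x²) = 1.826410.
  1/(2π) = 0.159155.
  ρ_sc(0.815) = 0.159155 · 1.826410 = 0.290682.

Rounded to 5 decimal places: ρ_sc(0.815) ≈ 0.29068.


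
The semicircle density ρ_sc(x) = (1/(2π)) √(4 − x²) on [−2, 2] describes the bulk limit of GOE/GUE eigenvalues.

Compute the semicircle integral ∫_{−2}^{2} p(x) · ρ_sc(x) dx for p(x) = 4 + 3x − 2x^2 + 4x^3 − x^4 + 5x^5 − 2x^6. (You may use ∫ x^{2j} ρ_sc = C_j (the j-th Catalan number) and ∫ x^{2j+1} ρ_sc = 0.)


Write p(x) = Σ a_i x^i, split into monomials and integrate each against ρ_sc separately.
Using ∫ x^{2j} ρ_sc = C_j = (1/(j+1)) C(2j, j) (Catalan numbers) and ∫ x^{2j+1} ρ_sc = 0 (odd monomials vanish by symmetry):
  i = 0 (even): a_0 · C_{0} = 4 · 1 = 4
  i = 1 (odd): ∫ x^1 ρ_sc = 0 (vanishes)
  i = 2 (even): a_2 · C_{1} = -2 · 1 = -2
  i = 3 (odd): ∫ x^3 ρ_sc = 0 (vanishes)
  i = 4 (even): a_4 · C_{2} = -1 · 2 = -2
  i = 5 (odd): ∫ x^5 ρ_sc = 0 (vanishes)
  i = 6 (even): a_6 · C_{3} = -2 · 5 = -10

Summing the contributions: ∫_{−2}^{2} p(x) ρ_sc(x) dx = 4 + (-2) + (-2) + (-10) = -10.


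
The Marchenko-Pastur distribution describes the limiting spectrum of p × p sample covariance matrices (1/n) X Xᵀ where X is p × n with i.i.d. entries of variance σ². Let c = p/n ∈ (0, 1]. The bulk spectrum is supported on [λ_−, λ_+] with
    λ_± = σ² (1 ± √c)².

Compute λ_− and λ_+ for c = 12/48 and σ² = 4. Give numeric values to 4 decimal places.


c = 12/48 = 0.250000; √c = 0.500000.
λ_− = σ² (1 − √c)² = 4 · (1 − 0.500000)² = 4 · (0.500000)² = 1.000000.
λ_+ = σ² (1 + √c)² = 4 · (1 + 0.500000)² = 4 · (1.500000)² = 9.000000.

Rounded to 4 decimal places: λ_− ≈ 1.0000, λ_+ ≈ 9.0000.


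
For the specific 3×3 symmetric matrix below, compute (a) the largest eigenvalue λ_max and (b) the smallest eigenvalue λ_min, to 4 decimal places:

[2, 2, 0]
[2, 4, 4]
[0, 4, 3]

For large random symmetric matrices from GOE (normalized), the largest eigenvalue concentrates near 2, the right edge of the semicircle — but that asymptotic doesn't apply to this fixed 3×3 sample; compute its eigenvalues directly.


Since M is real symmetric, all three eigenvalues are real; they are the roots of det(λI − M) = λ³ − (tr M) λ² + s λ − det M, where s is the sum of the principal 2×2 minors.
tr M = 2 + 4 + 3 = 9.
s = (2·4 − 2²) + (2·3 − 0²) + (4·3 − 4²) = 4 + 6 + (-4) = 6.
det M (expand along row 1) = 2·(-4) − 2·6 + 0·8 = -20.
Characteristic polynomial: λ³ − 9λ² + 6λ + 20 = 0.
Substitute λ = y + (tr M)/3 = y + 3.000000 to remove the quadratic term: y³ + p·y + q = 0 with p = s − (tr M)²/3 = -21.000000 and q = −2(tr M)³/27 + (tr M)·s/3 − det M = -16.000000.
Three real roots ⇒ use the trigonometric (Viète) form: r = 2√(−p/3) = 5.291503, φ = arccos(3q/(p·r)) = arccos(0.431959) = 1.124132 rad.
y_k = r·cos(φ/3 − 2πk/3) for k = 0, 1, 2 gives y = 4.924344, -0.784934, -4.139410.
λ_k = y_k + 3.000000 gives λ = 7.9243, 2.2151, -1.1394 (check: the sum is 9.0000 = tr M).

Hence λ_max = 7.9243 and λ_min = -1.1394.


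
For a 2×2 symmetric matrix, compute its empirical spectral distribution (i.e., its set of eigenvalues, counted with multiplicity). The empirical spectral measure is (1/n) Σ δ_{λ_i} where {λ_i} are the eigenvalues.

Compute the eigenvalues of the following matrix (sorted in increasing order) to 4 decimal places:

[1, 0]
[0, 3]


Since M is real symmetric, both eigenvalues are real; they are the roots of det(λI − M) = λ² − (tr M) λ + det M.
tr M = 1 + 3 = 4.
det M = 1·3 − 0² = 3 − 0 = 3.
Characteristic polynomial: λ² − 4λ + 3 = 0.
Discriminant Δ = (tr M)² − 4·det M = 16 − 12 = 4; √Δ = 2.000000.
λ = (tr M ± √Δ)/2 = (4 ± 2.000000)/2, giving (tr M − √Δ)/2 = 1.0000 and (tr M + √Δ)/2 = 3.0000.

Eigenvalues sorted in increasing order: [1.0000, 3.0000].


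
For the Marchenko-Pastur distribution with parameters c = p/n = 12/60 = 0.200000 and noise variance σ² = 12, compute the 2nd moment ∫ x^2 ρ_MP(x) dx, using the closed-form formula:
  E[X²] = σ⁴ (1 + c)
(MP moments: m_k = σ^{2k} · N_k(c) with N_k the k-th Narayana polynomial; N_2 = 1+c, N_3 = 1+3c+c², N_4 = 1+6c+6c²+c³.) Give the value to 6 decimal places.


E[X²] = σ⁴ (1 + c) (second MP moment). With σ² = 12 (so σ⁴ = 144) and c = 12/60 = 0.200000: E[X²] = 144 · (1 + 0.200000) = 144 · 1.200000.

So E[X^2] = 172.800000.


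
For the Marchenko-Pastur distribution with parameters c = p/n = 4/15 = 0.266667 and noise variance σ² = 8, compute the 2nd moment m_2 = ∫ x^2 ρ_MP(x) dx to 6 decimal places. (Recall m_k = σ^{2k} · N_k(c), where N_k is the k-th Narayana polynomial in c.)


E[X²] = σ⁴ (1 + c) (second MP moment). With σ² = 8 (so σ⁴ = 64) and c = 4/15 = 0.266667: E[X²] = 64 · (1 + 0.266667) = 64 · 1.266667.

So E[X^2] = 81.066667.


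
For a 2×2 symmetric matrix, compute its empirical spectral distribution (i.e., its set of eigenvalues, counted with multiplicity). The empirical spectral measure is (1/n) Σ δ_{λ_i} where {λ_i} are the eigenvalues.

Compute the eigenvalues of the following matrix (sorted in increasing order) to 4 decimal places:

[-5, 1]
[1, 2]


Since M is real symmetric, both eigenvalues are real; they are the roots of det(λI − M) = λ² − (tr M) λ + det M.
tr M = -5 + 2 = -3.
det M = (-5)·2 − 1² = -10 − 1 = -11.
Characteristic polynomial: λ² + 3λ − 11 = 0.
Discriminant Δ = (tr M)² − 4·det M = 9 − (-44) = 53; √Δ = 7.280110.
λ = (tr M ± √Δ)/2 = (-3 ± 7.280110)/2, giving (tr M − √Δ)/2 = -5.1401 and (tr M + √Δ)/2 = 2.1401.

Eigenvalues sorted in increasing order: [-5.1401, 2.1401].


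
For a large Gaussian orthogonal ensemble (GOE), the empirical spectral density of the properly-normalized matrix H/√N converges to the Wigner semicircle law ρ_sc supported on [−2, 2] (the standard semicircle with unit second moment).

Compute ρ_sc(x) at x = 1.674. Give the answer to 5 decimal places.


ρ_sc(x) = (1/(2π)) √(4 − x²). With x = 1.674:
  4 − x² = 4 − (1.674)² = 4 − 2.802276 = 1.197724.
  √(4 − x²) = 1.094406.
  1/(2π) = 0.159155.
  ρ_sc(1.674) = 0.159155 · 1.094406 = 0.174180.

Rounded to 5 decimal places: ρ_sc(1.674) ≈ 0.17418.


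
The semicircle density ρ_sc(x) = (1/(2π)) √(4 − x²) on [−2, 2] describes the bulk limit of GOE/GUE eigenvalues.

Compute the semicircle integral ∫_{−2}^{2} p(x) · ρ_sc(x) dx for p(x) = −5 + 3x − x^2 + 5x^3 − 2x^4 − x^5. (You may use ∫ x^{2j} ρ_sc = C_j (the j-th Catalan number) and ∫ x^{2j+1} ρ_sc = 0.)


Write p(x) = Σ a_i x^i, split into monomials and integrate each against ρ_sc separately.
Using ∫ x^{2j} ρ_sc = C_j = (1/(j+1)) C(2j, j) (Catalan numbers) and ∫ x^{2j+1} ρ_sc = 0 (odd monomials vanish by symmetry):
  i = 0 (even): a_0 · C_{0} = -5 · 1 = -5
  i = 1 (odd): ∫ x^1 ρ_sc = 0 (vanishes)
  i = 2 (even): a_2 · C_{1} = -1 · 1 = -1
  i = 3 (odd): ∫ x^3 ρ_sc = 0 (vanishes)
  i = 4 (even): a_4 · C_{2} = -2 · 2 = -4
  i = 5 (odd): ∫ x^5 ρ_sc = 0 (vanishes)

Summing the contributions: ∫_{−2}^{2} p(x) ρ_sc(x) dx = (-5) + (-1) + (-4) = -10.


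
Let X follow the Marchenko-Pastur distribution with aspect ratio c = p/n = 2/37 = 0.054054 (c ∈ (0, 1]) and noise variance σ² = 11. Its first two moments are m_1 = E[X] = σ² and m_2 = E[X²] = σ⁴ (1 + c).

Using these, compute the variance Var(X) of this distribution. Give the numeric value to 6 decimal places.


m_1 = E[X] = σ² = 11, so m_1² = 121.
m_2 = E[X²] = σ⁴ (1 + c) = 121 · (1 + 0.054054) = 121 · 1.054054 = 127.540541.
(Note m_2 − m_1² simplifies to c · σ⁴ = 0.054054 · 121.)

Var(X) = m_2 − m_1² = 127.540541 − 121 = 6.540541.


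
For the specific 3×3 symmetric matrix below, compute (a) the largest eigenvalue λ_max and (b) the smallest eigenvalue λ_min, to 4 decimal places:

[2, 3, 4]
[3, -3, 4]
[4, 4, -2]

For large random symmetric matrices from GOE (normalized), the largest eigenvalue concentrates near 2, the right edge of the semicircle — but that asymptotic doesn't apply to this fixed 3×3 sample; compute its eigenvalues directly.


Since M is real symmetric, all three eigenvalues are real; they are the roots of det(λI − M) = λ³ − (tr M) λ² + s λ − det M, where s is the sum of the principal 2×2 minors.
tr M = 2 + (-3) + (-2) = -3.
s = (2·(-3) − 3²) + (2·(-2) − 4²) + ((-3)·(-2) − 4²) = -15 + (-20) + (-10) = -45.
det M (expand along row 1) = 2·(-10) − 3·(-22) + 4·24 = 142.
Characteristic polynomial: λ³ + 3λ² − 45λ − 142 = 0.
Substitute λ = y + (tr M)/3 = y − 1.000000 to remove the quadratic term: y³ + p·y + q = 0 with p = s − (tr M)²/3 = -48.000000 and q = −2(tr M)³/27 + (tr M)·s/3 − det M = -95.000000.
Three real roots ⇒ use the trigonometric (Viète) form: r = 2√(−p/3) = 8.000000, φ = arccos(3q/(p·r)) = arccos(0.742188) = 0.734468 rad.
y_k = r·cos(φ/3 − 2πk/3) for k = 0, 1, 2 gives y = 7.761443, -2.201434, -5.560009.
λ_k = y_k − 1.000000 gives λ = 6.7614, -3.2014, -6.5600 (check: the sum is -3.0000 = tr M).

Hence λ_max = 6.7614 and λ_min = -6.5600.


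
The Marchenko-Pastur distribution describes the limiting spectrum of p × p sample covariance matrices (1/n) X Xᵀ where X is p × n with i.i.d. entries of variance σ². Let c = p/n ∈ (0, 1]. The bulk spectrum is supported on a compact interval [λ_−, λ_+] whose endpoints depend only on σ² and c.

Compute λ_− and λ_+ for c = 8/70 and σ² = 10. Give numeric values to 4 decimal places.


c = 8/70 = 0.114286; √c = 0.338062.
λ_− = σ² (1 − √c)² = 10 · (1 − 0.338062)² = 10 · (0.661938)² = 4.381623.
λ_+ = σ² (1 + √c)² = 10 · (1 + 0.338062)² = 10 · (1.338062)² = 17.904091.

Rounded to 4 decimal places: λ_− ≈ 4.3816, λ_+ ≈ 17.9041.


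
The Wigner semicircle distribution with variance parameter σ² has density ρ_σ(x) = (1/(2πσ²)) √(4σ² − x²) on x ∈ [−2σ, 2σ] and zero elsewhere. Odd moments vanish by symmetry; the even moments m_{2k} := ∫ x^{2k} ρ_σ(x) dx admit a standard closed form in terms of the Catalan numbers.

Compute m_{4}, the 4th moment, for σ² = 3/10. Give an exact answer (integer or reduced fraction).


By the scaled semicircle moment identity, m_{2k} = σ^{2k} · C_k with k = 2.
C_2 = (1/(k+1)) · C(2k, k) = (1/3) · C(4, 2) = (1/3) · 6 = 2.
σ^{2k} = (σ²)^k = (3/10)^2 = 9/100.

Therefore m_{4} = σ^{4} · C_2 = (9/100) · 2 = 9/50.


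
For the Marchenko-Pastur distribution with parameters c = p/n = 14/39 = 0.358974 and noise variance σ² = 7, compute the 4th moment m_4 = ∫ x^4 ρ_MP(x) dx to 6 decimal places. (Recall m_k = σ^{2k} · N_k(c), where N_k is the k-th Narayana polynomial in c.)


E[X⁴] = σ⁸ (1 + 6c + 6c² + c³) (fourth MP moment). With σ² = 7 (so σ⁸ = 2401) and c = 14/39 = 0.358974: E[X⁴] = 2401 · (1 + 6·0.358974 + 6·(0.358974)² + (0.358974)³) = 2401 · 3.973280.

So E[X^4] = 9539.845429.


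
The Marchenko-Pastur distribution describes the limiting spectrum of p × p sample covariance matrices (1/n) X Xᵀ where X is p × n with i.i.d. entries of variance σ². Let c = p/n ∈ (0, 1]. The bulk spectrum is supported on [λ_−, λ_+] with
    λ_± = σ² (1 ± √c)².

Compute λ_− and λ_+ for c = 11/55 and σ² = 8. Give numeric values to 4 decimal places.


c = 11/55 = 0.200000; √c = 0.447214.
λ_− = σ² (1 − √c)² = 8 · (1 − 0.447214)² = 8 · (0.552786)² = 2.444582.
λ_+ = σ² (1 + √c)² = 8 · (1 + 0.447214)² = 8 · (1.447214)² = 16.755418.

Rounded to 4 decimal places: λ_− ≈ 2.4446, λ_+ ≈ 16.7554.


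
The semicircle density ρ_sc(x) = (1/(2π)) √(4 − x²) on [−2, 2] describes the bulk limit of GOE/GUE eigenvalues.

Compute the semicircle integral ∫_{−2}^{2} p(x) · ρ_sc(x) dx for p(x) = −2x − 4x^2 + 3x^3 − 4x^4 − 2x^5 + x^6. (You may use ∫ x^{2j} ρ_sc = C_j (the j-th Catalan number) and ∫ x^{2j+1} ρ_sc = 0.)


Write p(x) = Σ a_i x^i, split into monomials and integrate each against ρ_sc separately.
Using ∫ x^{2j} ρ_sc = C_j = (1/(j+1)) C(2j, j) (Catalan numbers) and ∫ x^{2j+1} ρ_sc = 0 (odd monomials vanish by symmetry):
  i = 1 (odd): ∫ x^1 ρ_sc = 0 (vanishes)
  i = 2 (even): a_2 · C_{1} = -4 · 1 = -4
  i = 3 (odd): ∫ x^3 ρ_sc = 0 (vanishes)
  i = 4 (even): a_4 · C_{2} = -4 · 2 = -8
  i = 5 (odd): ∫ x^5 ρ_sc = 0 (vanishes)
  i = 6 (even): a_6 · C_{3} = 1 · 5 = 5

Summing the contributions: ∫_{−2}^{2} p(x) ρ_sc(x) dx = (-4) + (-8) + 5 = -7.


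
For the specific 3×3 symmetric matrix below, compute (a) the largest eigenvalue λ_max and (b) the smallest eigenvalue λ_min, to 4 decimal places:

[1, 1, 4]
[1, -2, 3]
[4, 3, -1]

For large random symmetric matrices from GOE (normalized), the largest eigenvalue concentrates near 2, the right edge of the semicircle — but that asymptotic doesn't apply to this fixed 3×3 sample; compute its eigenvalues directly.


Since M is real symmetric, all three eigenvalues are real; they are the roots of det(λI − M) = λ³ − (tr M) λ² + s λ − det M, where s is the sum of the principal 2×2 minors.
tr M = 1 + (-2) + (-1) = -2.
s = (1·(-2) − 1²) + (1·(-1) − 4²) + ((-2)·(-1) − 3²) = -3 + (-17) + (-7) = -27.
det M (expand along row 1) = 1·(-7) − 1·(-13) + 4·11 = 50.
Characteristic polynomial: λ³ + 2λ² − 27λ − 50 = 0.
Substitute λ = y + (tr M)/3 = y − 0.666667 to remove the quadratic term: y³ + p·y + q = 0 with p = s − (tr M)²/3 = -28.333333 and q = −2(tr M)³/27 + (tr M)·s/3 − det M = -31.407407.
Three real roots ⇒ use the trigonometric (Viète) form: r = 2√(−p/3) = 6.146363, φ = arccos(3q/(p·r)) = arccos(0.541050) = 0.999111 rad.
y_k = r·cos(φ/3 − 2πk/3) for k = 0, 1, 2 gives y = 5.808644, -1.164186, -4.644458.
λ_k = y_k − 0.666667 gives λ = 5.1420, -1.8309, -5.3111 (check: the sum is -2.0000 = tr M).

Hence λ_max = 5.1420 and λ_min = -5.3111.


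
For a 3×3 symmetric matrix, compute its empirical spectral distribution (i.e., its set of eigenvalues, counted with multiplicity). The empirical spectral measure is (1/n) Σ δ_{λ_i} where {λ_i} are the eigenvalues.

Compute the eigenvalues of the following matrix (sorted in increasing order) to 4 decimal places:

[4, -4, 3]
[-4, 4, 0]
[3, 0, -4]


Since M is real symmetric, all three eigenvalues are real; they are the roots of det(λI − M) = λ³ − (tr M) λ² + s λ − det M, where s is the sum of the principal 2×2 minors.
tr M = 4 + 4 + (-4) = 4.
s = (4·4 − (-4)²) + (4·(-4) − 3²) + (4·(-4) − 0²) = 0 + (-25) + (-16) = -41.
det M (expand along row 1) = 4·(-16) − (-4)·16 + 3·(-12) = -36.
Characteristic polynomial: λ³ − 4λ² − 41λ + 36 = 0.
Substitute λ = y + (tr M)/3 = y + 1.333333 to remove the quadratic term: y³ + p·y + q = 0 with p = s − (tr M)²/3 = -46.333333 and q = −2(tr M)³/27 + (tr M)·s/3 − det M = -23.407407.
Three real roots ⇒ use the trigonometric (Viète) form: r = 2√(−p/3) = 7.859884, φ = arccos(3q/(p·r)) = arccos(0.192826) = 1.376755 rad.
y_k = r·cos(φ/3 − 2πk/3) for k = 0, 1, 2 gives y = 7.046639, -0.508026, -6.538613.
λ_k = y_k + 1.333333 gives λ = 8.3800, 0.8253, -5.2053 (check: the sum is 4.0000 = tr M).

Eigenvalues sorted in increasing order: [-5.2053, 0.8253, 8.3800].


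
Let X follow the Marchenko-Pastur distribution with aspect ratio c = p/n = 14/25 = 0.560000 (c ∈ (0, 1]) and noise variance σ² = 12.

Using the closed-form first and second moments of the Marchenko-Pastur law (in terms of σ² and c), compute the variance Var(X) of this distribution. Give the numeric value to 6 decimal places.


Recall the MP moments m_1 = E[X] = σ² and m_2 = E[X²] = σ⁴ (1 + c).
m_1 = E[X] = σ² = 12, so m_1² = 144.
m_2 = E[X²] = σ⁴ (1 + c) = 144 · (1 + 0.560000) = 144 · 1.560000 = 224.640000.
(Note m_2 − m_1² simplifies to c · σ⁴ = 0.560000 · 144.)

Var(X) = m_2 − m_1² = 224.640000 − 144 = 80.640000.


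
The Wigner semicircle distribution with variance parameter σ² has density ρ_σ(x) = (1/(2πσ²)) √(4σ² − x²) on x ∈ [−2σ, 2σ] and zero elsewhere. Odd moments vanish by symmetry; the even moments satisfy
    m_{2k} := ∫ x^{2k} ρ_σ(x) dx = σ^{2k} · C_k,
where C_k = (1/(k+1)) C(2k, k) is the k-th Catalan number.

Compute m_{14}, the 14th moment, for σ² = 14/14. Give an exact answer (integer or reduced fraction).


By the scaled semicircle moment identity, m_{2k} = σ^{2k} · C_k with k = 7.
C_7 = (1/(k+1)) · C(2k, k) = (1/8) · C(14, 7) = (1/8) · 3432 = 429.
σ^{2k} = (σ²)^k = (14/14)^7 = 1.

Therefore m_{14} = σ^{14} · C_7 = 1 · 429 = 429.


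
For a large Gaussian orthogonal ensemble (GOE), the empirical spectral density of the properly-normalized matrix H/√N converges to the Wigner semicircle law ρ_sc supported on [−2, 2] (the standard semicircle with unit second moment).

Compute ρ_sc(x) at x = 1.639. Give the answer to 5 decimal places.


ρ_sc(x) = (1/(2π)) √(4 − x²). With x = 1.639:
  4 − x² = 4 − (1.639)² = 4 − 2.686321 = 1.313679.
  √(4 − x²) = 1.146158.
  1/(2π) = 0.159155.
  ρ_sc(1.639) = 0.159155 · 1.146158 = 0.182417.

Rounded to 5 decimal places: ρ_sc(1.639) ≈ 0.18242.


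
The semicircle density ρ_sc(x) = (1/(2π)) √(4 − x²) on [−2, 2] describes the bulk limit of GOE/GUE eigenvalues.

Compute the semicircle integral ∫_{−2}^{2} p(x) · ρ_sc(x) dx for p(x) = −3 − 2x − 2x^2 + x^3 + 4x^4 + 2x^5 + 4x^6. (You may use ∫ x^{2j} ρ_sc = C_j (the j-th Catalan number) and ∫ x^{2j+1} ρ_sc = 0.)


Write p(x) = Σ a_i x^i, split into monomials and integrate each against ρ_sc separately.
Using ∫ x^{2j} ρ_sc = C_j = (1/(j+1)) C(2j, j) (Catalan numbers) and ∫ x^{2j+1} ρ_sc = 0 (odd monomials vanish by symmetry):
  i = 0 (even): a_0 · C_{0} = -3 · 1 = -3
  i = 1 (odd): ∫ x^1 ρ_sc = 0 (vanishes)
  i = 2 (even): a_2 · C_{1} = -2 · 1 = -2
  i = 3 (odd): ∫ x^3 ρ_sc = 0 (vanishes)
  i = 4 (even): a_4 · C_{2} = 4 · 2 = 8
  i = 5 (odd): ∫ x^5 ρ_sc = 0 (vanishes)
  i = 6 (even): a_6 · C_{3} = 4 · 5 = 20

Summing the contributions: ∫_{−2}^{2} p(x) ρ_sc(x) dx = (-3) + (-2) + 8 + 20 = 23.


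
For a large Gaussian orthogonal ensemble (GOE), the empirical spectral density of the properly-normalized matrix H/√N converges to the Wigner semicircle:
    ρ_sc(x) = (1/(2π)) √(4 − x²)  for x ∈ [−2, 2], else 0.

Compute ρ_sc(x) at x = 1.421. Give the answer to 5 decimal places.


ρ_sc(x) = (1/(2π)) √(4 − x²). With x = 1.421:
  4 − x² = 4 − (1.421)² = 4 − 2.019241 = 1.980759.
  √(4 − x²) = 1.407394.
  1/(2π) = 0.159155.
  ρ_sc(1.421) = 0.159155 · 1.407394 = 0.223994.

Rounded to 5 decimal places: ρ_sc(1.421) ≈ 0.22399.


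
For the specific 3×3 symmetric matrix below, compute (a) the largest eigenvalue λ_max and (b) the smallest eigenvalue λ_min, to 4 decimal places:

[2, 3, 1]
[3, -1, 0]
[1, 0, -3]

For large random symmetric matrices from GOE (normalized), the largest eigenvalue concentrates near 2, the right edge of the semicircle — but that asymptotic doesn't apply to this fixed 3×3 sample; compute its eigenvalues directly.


Since M is real symmetric, all three eigenvalues are real; they are the roots of det(λI − M) = λ³ − (tr M) λ² + s λ − det M, where s is the sum of the principal 2×2 minors.
tr M = 2 + (-1) + (-3) = -2.
s = (2·(-1) − 3²) + (2·(-3) − 1²) + ((-1)·(-3) − 0²) = -11 + (-7) + 3 = -15.
det M (expand along row 1) = 2·3 − 3·(-9) + 1·1 = 34.
Characteristic polynomial: λ³ + 2λ² − 15λ − 34 = 0.
Substitute λ = y + (tr M)/3 = y − 0.666667 to remove the quadratic term: y³ + p·y + q = 0 with p = s − (tr M)²/3 = -16.333333 and q = −2(tr M)³/27 + (tr M)·s/3 − det M = -23.407407.
Three real roots ⇒ use the trigonometric (Viète) form: r = 2√(−p/3) = 4.666667, φ = arccos(3q/(p·r)) = arccos(0.921283) = 0.399430 rad.
y_k = r·cos(φ/3 − 2πk/3) for k = 0, 1, 2 gives y = 4.625364, -1.776178, -2.849186.
λ_k = y_k − 0.666667 gives λ = 3.9587, -2.4428, -3.5159 (check: the sum is -2.0000 = tr M).

Hence λ_max = 3.9587 and λ_min = -3.5159.
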